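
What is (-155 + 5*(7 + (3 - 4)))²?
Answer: 15625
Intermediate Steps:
(-155 + 5*(7 + (3 - 4)))² = (-155 + 5*(7 - 1))² = (-155 + 5*6)² = (-155 + 30)² = (-125)² = 15625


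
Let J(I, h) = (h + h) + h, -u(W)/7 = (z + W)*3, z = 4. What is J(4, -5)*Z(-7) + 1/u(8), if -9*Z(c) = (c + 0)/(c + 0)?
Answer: 419/252 ≈ 1.6627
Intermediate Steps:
Z(c) = -⅑ (Z(c) = -(c + 0)/(9*(c + 0)) = -c/(9*c) = -⅑*1 = -⅑)
u(W) = -84 - 21*W (u(W) = -7*(4 + W)*3 = -7*(12 + 3*W) = -84 - 21*W)
J(I, h) = 3*h (J(I, h) = 2*h + h = 3*h)
J(4, -5)*Z(-7) + 1/u(8) = (3*(-5))*(-⅑) + 1/(-84 - 21*8) = -15*(-⅑) + 1/(-84 - 168) = 5/3 + 1/(-252) = 5/3 - 1/252 = 419/252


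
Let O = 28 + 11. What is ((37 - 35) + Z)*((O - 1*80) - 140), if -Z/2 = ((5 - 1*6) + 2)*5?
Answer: 1448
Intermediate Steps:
O = 39
Z = -10 (Z = -2*((5 - 1*6) + 2)*5 = -2*((5 - 6) + 2)*5 = -2*(-1 + 2)*5 = -2*5 = -10)
((37 - 35) + Z)*((O - 1*80) - 140) = ((37 - 35) - 10)*((39 - 1*80) - 140) = (2 - 10)*((39 - 80) - 140) = -8*(-41 - 140) = -8*(-181) = 1448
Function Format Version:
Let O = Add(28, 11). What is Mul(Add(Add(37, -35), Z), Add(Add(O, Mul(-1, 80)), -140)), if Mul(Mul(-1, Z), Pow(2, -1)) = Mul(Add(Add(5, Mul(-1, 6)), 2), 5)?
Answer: 1448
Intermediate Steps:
O = 39
Z = -10 (Z = Mul(-2, Mul(Add(Add(5, Mul(-1, 6)), 2), 5)) = Mul(-2, Mul(Add(Add(5, -6), 2), 5)) = Mul(-2, Mul(Add(-1, 2), 5)) = Mul(-2, Mul(1, 5)) = Mul(-2, 5) = -10)
Mul(Add(Add(37, -35), Z), Add(Add(O, Mul(-1, 80)), -140)) = Mul(Add(Add(37, -35), -10), Add(Add(39, Mul(-1, 80)), -140)) = Mul(Add(2, -10), Add(Add(39, -80), -140)) = Mul(-8, Add(-41, -140)) = Mul(-8, -181) = 1448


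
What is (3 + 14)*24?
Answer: 408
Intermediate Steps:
(3 + 14)*24 = 17*24 = 408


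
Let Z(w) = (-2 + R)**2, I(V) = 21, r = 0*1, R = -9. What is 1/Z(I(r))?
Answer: 1/121 ≈ 0.0082645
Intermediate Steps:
r = 0
Z(w) = 121 (Z(w) = (-2 - 9)**2 = (-11)**2 = 121)
1/Z(I(r)) = 1/121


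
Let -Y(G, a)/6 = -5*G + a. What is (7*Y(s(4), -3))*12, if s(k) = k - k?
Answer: 1512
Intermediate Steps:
s(k) = 0
Y(G, a) = -6*a + 30*G (Y(G, a) = -6*(-5*G + a) = -6*(a - 5*G) = -6*a + 30*G)
(7*Y(s(4), -3))*12 = (7*(-6*(-3) + 30*0))*12 = (7*(18 + 0))*12 = (7*18)*12 = 126*12 = 1512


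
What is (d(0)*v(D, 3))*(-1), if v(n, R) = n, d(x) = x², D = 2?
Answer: 0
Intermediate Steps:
(d(0)*v(D, 3))*(-1) = (0²*2)*(-1) = (0*2)*(-1) = 0*(-1) = 0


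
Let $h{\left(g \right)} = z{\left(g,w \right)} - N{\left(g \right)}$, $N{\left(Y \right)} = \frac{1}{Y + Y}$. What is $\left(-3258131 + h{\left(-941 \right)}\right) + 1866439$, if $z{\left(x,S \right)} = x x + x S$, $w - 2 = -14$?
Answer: $- \frac{931437557}{1882} \approx -4.9492 \cdot 10^{5}$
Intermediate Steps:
$w = -12$ ($w = 2 - 14 = -12$)
$z{\left(x,S \right)} = x^{2} + S x$
$N{\left(Y \right)} = \frac{1}{2 Y}$
$h{\left(g \right)} = - \frac{1}{2 g} + g \left(-12 + g\right)$ ($h{\left(g \right)} = g \left(-12 + g\right) - \frac{1}{2 g} = - \frac{1}{2 g} + g \left(-12 + g\right)$)
$\left(-3258131 + h{\left(-941 \right)}\right) + 1866439 = \left(-3258131 - \left(-11292 - 885481 - \frac{1}{1882}\right)\right) + 1866439 = \left(-3258131 + \left(885481 + 11292 - - \frac{1}{1882}\right)\right) + 1866439 = \left(-3258131 + \left(885481 + 11292 + \frac{1}{1882}\right)\right) + 1866439 = \left(-3258131 + \frac{1687726787}{1882}\right) + 1866439 = - \frac{4444075755}{1882} + 1866439 = - \frac{931437557}{1882}$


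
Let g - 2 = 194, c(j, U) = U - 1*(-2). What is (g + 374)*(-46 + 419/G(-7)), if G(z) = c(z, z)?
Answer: -73986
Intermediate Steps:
c(j, U) = 2 + U (c(j, U) = U + 2 = 2 + U)
G(z) = 2 + z
g = 196 (g = 2 + 194 = 196)
(g + 374)*(-46 + 419/G(-7)) = (196 + 374)*(-46 + 419/(2 - 7)) = 570*(-46 + 419/(-5)) = 570*(-46 + 419*(-⅕)) = 570*(-46 - 419/5) = 570*(-649/5) = -73986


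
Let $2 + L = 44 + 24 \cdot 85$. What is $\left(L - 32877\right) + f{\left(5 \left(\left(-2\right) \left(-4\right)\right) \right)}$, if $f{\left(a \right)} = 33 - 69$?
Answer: $-30831$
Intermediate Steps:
$f{\left(a \right)} = -36$
$L = 2082$ ($L = -2 + \left(44 + 24 \cdot 85\right) = -2 + \left(44 + 2040\right) = -2 + 2084 = 2082$)
$\left(L - 32877\right) + f{\left(5 \left(\left(-2\right) \left(-4\right)\right) \right)} = \left(2082 - 32877\right) - 36 = -30795 - 36 = -30831$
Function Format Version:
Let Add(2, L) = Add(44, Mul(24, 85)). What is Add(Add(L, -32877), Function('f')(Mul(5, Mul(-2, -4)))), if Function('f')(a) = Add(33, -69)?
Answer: -30831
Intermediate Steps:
Function('f')(a) = -36
L = 2082 (L = Add(-2, Add(44, Mul(24, 85))) = Add(-2, Add(44, 2040)) = Add(-2, 2084) = 2082)
Add(Add(L, -32877), Function('f')(Mul(5, Mul(-2, -4)))) = Add(Add(2082, -32877), -36) = Add(-30795, -36) = -30831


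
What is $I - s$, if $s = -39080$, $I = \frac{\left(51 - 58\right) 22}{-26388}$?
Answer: $\frac{515621597}{13194} \approx 39080.0$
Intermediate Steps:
$I = \frac{77}{13194}$ ($I = \left(-7\right) 22 \left(- \frac{1}{26388}\right) = \left(-154\right) \left(- \frac{1}{26388}\right) = \frac{77}{13194} \approx 0.005836$)
$I - s = \frac{77}{13194} - -39080 = \frac{77}{13194} + 39080 = \frac{515621597}{13194}$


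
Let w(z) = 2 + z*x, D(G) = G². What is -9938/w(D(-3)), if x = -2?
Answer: 4969/8 ≈ 621.13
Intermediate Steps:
w(z) = 2 - 2*z (w(z) = 2 + z*(-2) = 2 - 2*z)
-9938/w(D(-3)) = -9938/(2 - 2*(-3)²) = -9938/(2 - 2*9) = -9938/(2 - 18) = -9938/(-16) = -9938*(-1/16) = 4969/8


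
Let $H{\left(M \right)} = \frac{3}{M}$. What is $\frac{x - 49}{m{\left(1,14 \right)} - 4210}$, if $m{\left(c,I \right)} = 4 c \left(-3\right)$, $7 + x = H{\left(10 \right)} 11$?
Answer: $\frac{527}{42220} \approx 0.012482$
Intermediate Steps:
$x = - \frac{37}{10}$ ($x = -7 + \frac{3}{10} \cdot 11 = -7 + \frac{33}{10} = - \frac{37}{10} \approx -3.7$)
$m{\left(c,I \right)} = - 12 c$
$\frac{x - 49}{m{\left(1,14 \right)} - 4210} = \frac{- \frac{37}{10} - 49}{\left(-12\right) 1 - 4210} = - \frac{527}{10 \left(-12 - 4210\right)} = - \frac{527}{10 \left(-4222\right)} = \left(- \frac{527}{10}\right) \left(- \frac{1}{4222}\right) = \frac{527}{42220}$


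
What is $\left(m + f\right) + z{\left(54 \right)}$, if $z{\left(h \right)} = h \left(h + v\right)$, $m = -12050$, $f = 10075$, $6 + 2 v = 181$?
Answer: $5666$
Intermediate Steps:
$v = \frac{175}{2}$ ($v = -3 + \frac{1}{2} \cdot 181 = -3 + \frac{181}{2} = \frac{175}{2} \approx 87.5$)
$z{\left(h \right)} = h \left(\frac{175}{2} + h\right)$ ($z{\left(h \right)} = h \left(h + \frac{175}{2}\right) = h \left(\frac{175}{2} + h\right)$)
$\left(m + f\right) + z{\left(54 \right)} = \left(-12050 + 10075\right) + \frac{1}{2} \cdot 54 \left(175 + 2 \cdot 54\right) = -1975 + \frac{1}{2} \cdot 54 \left(175 + 108\right) = -1975 + \frac{1}{2} \cdot 54 \cdot 283 = -1975 + 7641 = 5666$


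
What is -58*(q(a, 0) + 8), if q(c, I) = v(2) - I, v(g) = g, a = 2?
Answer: -580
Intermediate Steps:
q(c, I) = 2 - I
-58*(q(a, 0) + 8) = -58*((2 - 1*0) + 8) = -58*((2 + 0) + 8) = -58*(2 + 8) = -58*10 = -580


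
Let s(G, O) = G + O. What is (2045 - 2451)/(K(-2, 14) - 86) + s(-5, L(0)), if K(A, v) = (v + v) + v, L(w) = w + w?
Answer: 93/22 ≈ 4.2273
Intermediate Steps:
L(w) = 2*w
K(A, v) = 3*v (K(A, v) = 2*v + v = 3*v)
(2045 - 2451)/(K(-2, 14) - 86) + s(-5, L(0)) = (2045 - 2451)/(3*14 - 86) + (-5 + 2*0) = -406/(42 - 86) + (-5 + 0) = -406/(-44) - 5 = -406*(-1/44) - 5 = 203/22 - 5 = 93/22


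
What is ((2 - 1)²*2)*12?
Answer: 24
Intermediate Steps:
((2 - 1)²*2)*12 = (1²*2)*12 = (1*2)*12 = 2*12 = 24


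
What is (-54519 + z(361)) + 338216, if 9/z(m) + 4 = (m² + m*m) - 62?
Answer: 73924629481/260576 ≈ 2.8370e+5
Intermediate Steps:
z(m) = 9/(-66 + 2*m²) (z(m) = 9/(-4 + ((m² + m*m) - 62)) = 9/(-4 + ((m² + m²) - 62)) = 9/(-4 + (2*m² - 62)) = 9/(-4 + (-62 + 2*m²)) = 9/(-66 + 2*m²))
(-54519 + z(361)) + 338216 = (-54519 + 9/(2*(-33 + 361²))) + 338216 = (-54519 + 9/(2*(-33 + 130321))) + 338216 = (-54519 + (9/2)/130288) + 338216 = (-54519 + (9/2)*(1/130288)) + 338216 = (-54519 + 9/260576) + 338216 = -14206342935/260576 + 338216 = 73924629481/260576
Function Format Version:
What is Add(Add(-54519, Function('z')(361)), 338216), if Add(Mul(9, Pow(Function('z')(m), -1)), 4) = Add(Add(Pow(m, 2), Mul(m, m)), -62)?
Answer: Rational(73924629481, 260576) ≈ 2.8370e+5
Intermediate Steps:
Function('z')(m) = Mul(9, Pow(Add(-66, Mul(2, Pow(m, 2))), -1)) (Function('z')(m) = Mul(9, Pow(Add(-4, Add(Add(Pow(m, 2), Mul(m, m)), -62)), -1)) = Mul(9, Pow(Add(-4, Add(Add(Pow(m, 2), Pow(m, 2)), -62)), -1)) = Mul(9, Pow(Add(-4, Add(Mul(2, Pow(m, 2)), -62)), -1)) = Mul(9, Pow(Add(-4, Add(-62, Mul(2, Pow(m, 2)))), -1)) = Mul(9, Pow(Add(-66, Mul(2, Pow(m, 2))), -1)))
Add(Add(-54519, Function('z')(361)), 338216) = Add(Add(-54519, Mul(Rational(9, 2), Pow(Add(-33, Pow(361, 2)), -1))), 338216) = Add(Add(-54519, Mul(Rational(9, 2), Pow(Add(-33, 130321), -1))), 338216) = Add(Add(-54519, Mul(Rational(9, 2), Pow(130288, -1))), 338216) = Add(Add(-54519, Mul(Rational(9, 2), Rational(1, 130288))), 338216) = Add(Add(-54519, Rational(9, 260576)), 338216) = Add(Rational(-14206342935, 260576), 338216) = Rational(73924629481, 260576)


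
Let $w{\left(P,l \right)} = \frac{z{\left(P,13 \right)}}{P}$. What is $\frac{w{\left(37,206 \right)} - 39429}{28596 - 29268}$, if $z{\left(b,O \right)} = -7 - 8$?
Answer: $\frac{60787}{1036} \approx 58.675$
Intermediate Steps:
$z{\left(b,O \right)} = -15$ ($z{\left(b,O \right)} = -7 - 8 = -15$)
$w{\left(P,l \right)} = - \frac{15}{P}$
$\frac{w{\left(37,206 \right)} - 39429}{28596 - 29268} = \frac{- \frac{15}{37} - 39429}{28596 - 29268} = \frac{\left(-15\right) \frac{1}{37} - 39429}{-672} = \left(- \frac{15}{37} - 39429\right) \left(- \frac{1}{672}\right) = \left(- \frac{1458888}{37}\right) \left(- \frac{1}{672}\right) = \frac{60787}{1036}$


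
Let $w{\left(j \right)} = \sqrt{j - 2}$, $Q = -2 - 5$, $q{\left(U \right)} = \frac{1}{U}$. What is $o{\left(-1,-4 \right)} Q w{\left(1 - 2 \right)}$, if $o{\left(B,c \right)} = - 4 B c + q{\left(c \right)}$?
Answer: $\frac{455 i \sqrt{3}}{4} \approx 197.02 i$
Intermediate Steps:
$o{\left(B,c \right)} = \frac{1}{c} - 4 B c$ ($o{\left(B,c \right)} = - 4 B c + \frac{1}{c} = \frac{1}{c} - 4 B c$)
$Q = -7$
$w{\left(j \right)} = \sqrt{-2 + j}$
$o{\left(-1,-4 \right)} Q w{\left(1 - 2 \right)} = \left(\frac{1}{-4} - \left(-4\right) \left(-4\right)\right) \left(-7\right) \sqrt{-2 + \left(1 - 2\right)} = \left(- \frac{1}{4} - 16\right) \left(-7\right) \sqrt{-2 - 1} = \left(- \frac{65}{4}\right) \left(-7\right) \sqrt{-3} = \frac{455 i \sqrt{3}}{4}$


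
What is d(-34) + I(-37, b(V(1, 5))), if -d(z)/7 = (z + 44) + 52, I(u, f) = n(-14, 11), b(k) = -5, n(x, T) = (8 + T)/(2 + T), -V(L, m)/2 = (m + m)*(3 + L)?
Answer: -5623/13 ≈ -432.54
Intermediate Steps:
V(L, m) = -4*m*(3 + L) (V(L, m) = -2*(m + m)*(3 + L) = -2*2*m*(3 + L) = -4*m*(3 + L))
n(x, T) = (8 + T)/(2 + T)
I(u, f) = 19/13 (I(u, f) = (8 + 11)/(2 + 11) = 19/13)
d(z) = -672 - 7*z (d(z) = -7*((z + 44) + 52) = -7*((44 + z) + 52) = -7*(96 + z) = -672 - 7*z)
d(-34) + I(-37, b(V(1, 5))) = (-672 - 7*(-34)) + 19/13 = (-672 + 238) + 19/13 = -434 + 19/13 = -5623/13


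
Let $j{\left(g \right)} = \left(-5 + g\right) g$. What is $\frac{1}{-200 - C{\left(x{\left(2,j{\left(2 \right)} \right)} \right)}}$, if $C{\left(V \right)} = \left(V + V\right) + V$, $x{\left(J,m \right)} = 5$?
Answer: $- \frac{1}{215} \approx -0.0046512$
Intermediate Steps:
$j{\left(g \right)} = g \left(-5 + g\right)$
$C{\left(V \right)} = 3 V$ ($C{\left(V \right)} = 2 V + V = 3 V$)
$\frac{1}{-200 - C{\left(x{\left(2,j{\left(2 \right)} \right)} \right)}} = \frac{1}{-200 - 3 \cdot 5} = \frac{1}{-200 - 15} = \frac{1}{-215} = - \frac{1}{215}$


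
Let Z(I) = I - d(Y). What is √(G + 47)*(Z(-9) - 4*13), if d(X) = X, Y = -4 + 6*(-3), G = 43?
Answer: -117*√10 ≈ -369.99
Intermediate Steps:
Y = -22 (Y = -4 - 18 = -22)
Z(I) = 22 + I (Z(I) = I - 1*(-22) = I + 22 = 22 + I)
√(G + 47)*(Z(-9) - 4*13) = √(43 + 47)*((22 - 9) - 4*13) = √90*(13 - 52) = (3*√10)*(-39) = -117*√10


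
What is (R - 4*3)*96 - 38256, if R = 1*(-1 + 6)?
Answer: -38928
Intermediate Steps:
R = 5 (R = 1*5 = 5)
(R - 4*3)*96 - 38256 = (5 - 4*3)*96 - 38256 = (5 - 12)*96 - 38256 = -7*96 - 38256 = -672 - 38256 = -38928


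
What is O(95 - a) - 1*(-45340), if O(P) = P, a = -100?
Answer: 45535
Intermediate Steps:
O(95 - a) - 1*(-45340) = (95 - 1*(-100)) - 1*(-45340) = (95 + 100) + 45340 = 195 + 45340 = 45535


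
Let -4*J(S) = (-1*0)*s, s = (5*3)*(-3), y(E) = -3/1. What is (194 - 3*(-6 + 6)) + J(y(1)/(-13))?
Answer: 194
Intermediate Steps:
y(E) = -3 (y(E) = -3*1 = -3)
s = -45 (s = 15*(-3) = -45)
J(S) = 0 (J(S) = -(-1*0)*(-45)/4 = -0*(-45) = -¼*0 = 0)
(194 - 3*(-6 + 6)) + J(y(1)/(-13)) = (194 - 3*(-6 + 6)) + 0 = (194 - 3*0) + 0 = (194 + 0) + 0 = 194 + 0 = 194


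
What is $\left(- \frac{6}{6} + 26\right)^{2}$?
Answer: $625$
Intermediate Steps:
$\left(- \frac{6}{6} + 26\right)^{2} = \left(\left(-6\right) \frac{1}{6} + 26\right)^{2} = \left(-1 + 26\right)^{2} = 25^{2} = 625$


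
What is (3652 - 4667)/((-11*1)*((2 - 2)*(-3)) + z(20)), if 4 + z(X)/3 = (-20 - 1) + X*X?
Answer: -203/225 ≈ -0.90222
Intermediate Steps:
z(X) = -75 + 3*X² (z(X) = -12 + 3*((-20 - 1) + X*X) = -12 + 3*(-21 + X²) = -12 + (-63 + 3*X²) = -75 + 3*X²)
(3652 - 4667)/((-11*1)*((2 - 2)*(-3)) + z(20)) = (3652 - 4667)/((-11*1)*((2 - 2)*(-3)) + (-75 + 3*20²)) = -1015/(-0*(-3) + (-75 + 3*400)) = -1015/(-11*0 + (-75 + 1200)) = -1015/(0 + 1125) = -1015/1125 = -1015*1/1125 = -203/225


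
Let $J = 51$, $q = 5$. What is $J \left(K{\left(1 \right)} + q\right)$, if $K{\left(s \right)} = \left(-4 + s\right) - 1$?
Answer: $51$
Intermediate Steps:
$K{\left(s \right)} = -5 + s$
$J \left(K{\left(1 \right)} + q\right) = 51 \left(\left(-5 + 1\right) + 5\right) = 51 \left(-4 + 5\right) = 51 \cdot 1 = 51$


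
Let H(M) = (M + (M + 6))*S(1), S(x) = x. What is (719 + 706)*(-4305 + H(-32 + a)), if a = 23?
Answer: -6151725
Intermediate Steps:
H(M) = 6 + 2*M (H(M) = (M + (M + 6))*1 = (M + (6 + M))*1 = (6 + 2*M)*1 = 6 + 2*M)
(719 + 706)*(-4305 + H(-32 + a)) = (719 + 706)*(-4305 + (6 + 2*(-32 + 23))) = 1425*(-4305 + (6 + 2*(-9))) = 1425*(-4305 + (6 - 18)) = 1425*(-4305 - 12) = 1425*(-4317) = -6151725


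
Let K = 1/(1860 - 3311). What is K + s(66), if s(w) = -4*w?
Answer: -383065/1451 ≈ -264.00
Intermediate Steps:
K = -1/1451 (K = 1/(-1451) = -1/1451 ≈ -0.00068918)
K + s(66) = -1/1451 - 4*66 = -1/1451 - 264 = -383065/1451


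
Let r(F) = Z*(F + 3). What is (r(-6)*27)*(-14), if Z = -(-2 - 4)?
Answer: 6804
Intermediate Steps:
Z = 6 (Z = -1*(-6) = 6)
r(F) = 18 + 6*F (r(F) = 6*(F + 3) = 6*(3 + F) = 18 + 6*F)
(r(-6)*27)*(-14) = ((18 + 6*(-6))*27)*(-14) = ((18 - 36)*27)*(-14) = -18*27*(-14) = -486*(-14) = 6804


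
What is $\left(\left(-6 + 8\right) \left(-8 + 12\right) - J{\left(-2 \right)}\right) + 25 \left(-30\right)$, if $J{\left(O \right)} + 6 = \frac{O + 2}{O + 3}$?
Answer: $-736$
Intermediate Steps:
$J{\left(O \right)} = -6 + \frac{2 + O}{3 + O}$ ($J{\left(O \right)} = -6 + \frac{O + 2}{O + 3} = -6 + \frac{2 + O}{3 + O}$)
$\left(\left(-6 + 8\right) \left(-8 + 12\right) - J{\left(-2 \right)}\right) + 25 \left(-30\right) = \left(\left(-6 + 8\right) \left(-8 + 12\right) - \frac{-16 - -10}{3 - 2}\right) + 25 \left(-30\right) = \left(2 \cdot 4 - \frac{-16 + 10}{1}\right) - 750 = \left(8 - 1 \left(-6\right)\right) - 750 = \left(8 - -6\right) - 750 = \left(8 + 6\right) - 750 = 14 - 750 = -736$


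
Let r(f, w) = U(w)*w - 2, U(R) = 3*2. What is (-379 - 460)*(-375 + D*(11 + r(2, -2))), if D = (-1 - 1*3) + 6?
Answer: 319659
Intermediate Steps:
U(R) = 6
D = 2 (D = (-1 - 3) + 6 = -4 + 6 = 2)
r(f, w) = -2 + 6*w (r(f, w) = 6*w - 2 = -2 + 6*w)
(-379 - 460)*(-375 + D*(11 + r(2, -2))) = (-379 - 460)*(-375 + 2*(11 + (-2 + 6*(-2)))) = -839*(-375 + 2*(11 + (-2 - 12))) = -839*(-375 + 2*(11 - 14)) = -839*(-375 + 2*(-3)) = -839*(-375 - 6) = -839*(-381) = 319659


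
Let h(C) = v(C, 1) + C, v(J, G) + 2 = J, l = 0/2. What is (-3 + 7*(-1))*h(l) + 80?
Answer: 100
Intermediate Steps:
l = 0 (l = 0*(½) = 0)
v(J, G) = -2 + J
h(C) = -2 + 2*C (h(C) = (-2 + C) + C = -2 + 2*C)
(-3 + 7*(-1))*h(l) + 80 = (-3 + 7*(-1))*(-2 + 2*0) + 80 = (-3 - 7)*(-2 + 0) + 80 = -10*(-2) + 80 = 20 + 80 = 100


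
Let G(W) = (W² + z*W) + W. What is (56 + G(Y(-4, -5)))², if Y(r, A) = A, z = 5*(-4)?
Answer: 30976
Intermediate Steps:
z = -20
G(W) = W² - 19*W (G(W) = (W² - 20*W) + W = W² - 19*W)
(56 + G(Y(-4, -5)))² = (56 - 5*(-19 - 5))² = (56 - 5*(-24))² = (56 + 120)² = 176² = 30976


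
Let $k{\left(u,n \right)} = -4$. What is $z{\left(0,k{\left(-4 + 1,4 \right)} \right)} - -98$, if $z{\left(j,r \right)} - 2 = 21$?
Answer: $121$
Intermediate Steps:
$z{\left(j,r \right)} = 23$ ($z{\left(j,r \right)} = 2 + 21 = 23$)
$z{\left(0,k{\left(-4 + 1,4 \right)} \right)} - -98 = 23 - -98 = 23 + 98 = 121$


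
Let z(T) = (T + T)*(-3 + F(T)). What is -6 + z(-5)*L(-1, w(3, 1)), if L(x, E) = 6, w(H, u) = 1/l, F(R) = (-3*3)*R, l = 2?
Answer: -2526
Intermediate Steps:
F(R) = -9*R
w(H, u) = ½ (w(H, u) = 1/2 = ½)
z(T) = 2*T*(-3 - 9*T) (z(T) = (T + T)*(-3 - 9*T) = (2*T)*(-3 - 9*T) = 2*T*(-3 - 9*T))
-6 + z(-5)*L(-1, w(3, 1)) = -6 - 6*(-5)*(1 + 3*(-5))*6 = -6 - 6*(-5)*(1 - 15)*6 = -6 - 6*(-5)*(-14)*6 = -6 - 420*6 = -6 - 2520 = -2526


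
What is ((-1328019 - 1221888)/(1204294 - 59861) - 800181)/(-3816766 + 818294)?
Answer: 114469511535/428943788297 ≈ 0.26686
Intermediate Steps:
((-1328019 - 1221888)/(1204294 - 59861) - 800181)/(-3816766 + 818294) = (-2549907/1144433 - 800181)/(-2998472) = (-2549907*1/1144433 - 800181)*(-1/2998472) = (-2549907/1144433 - 800181)*(-1/2998472) = -915756092280/1144433*(-1/2998472) = 114469511535/428943788297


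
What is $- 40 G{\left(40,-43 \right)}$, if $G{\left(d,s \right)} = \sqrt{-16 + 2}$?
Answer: $- 40 i \sqrt{14} \approx - 149.67 i$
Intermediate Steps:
$G{\left(d,s \right)} = i \sqrt{14}$ ($G{\left(d,s \right)} = \sqrt{-14} = i \sqrt{14}$)
$- 40 G{\left(40,-43 \right)} = - 40 i \sqrt{14}$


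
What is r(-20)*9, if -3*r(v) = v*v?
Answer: -1200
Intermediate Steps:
r(v) = -v²/3 (r(v) = -v*v/3 = -v²/3)
r(-20)*9 = -⅓*(-20)²*9 = -⅓*400*9 = -400/3*9 = -1200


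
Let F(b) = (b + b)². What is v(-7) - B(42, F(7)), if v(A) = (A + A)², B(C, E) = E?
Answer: 0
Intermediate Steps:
F(b) = 4*b² (F(b) = (2*b)² = 4*b²)
v(A) = 4*A² (v(A) = (2*A)² = 4*A²)
v(-7) - B(42, F(7)) = 4*(-7)² - 4*7² = 4*49 - 4*49 = 196 - 1*196 = 196 - 196 = 0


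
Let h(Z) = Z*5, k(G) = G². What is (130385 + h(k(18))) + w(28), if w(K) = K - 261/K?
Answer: 3696663/28 ≈ 1.3202e+5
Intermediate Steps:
h(Z) = 5*Z
w(K) = K - 261/K
(130385 + h(k(18))) + w(28) = (130385 + 5*18²) + (28 - 261/28) = (130385 + 5*324) + (28 - 261*1/28) = (130385 + 1620) + (28 - 261/28) = 132005 + 523/28 = 3696663/28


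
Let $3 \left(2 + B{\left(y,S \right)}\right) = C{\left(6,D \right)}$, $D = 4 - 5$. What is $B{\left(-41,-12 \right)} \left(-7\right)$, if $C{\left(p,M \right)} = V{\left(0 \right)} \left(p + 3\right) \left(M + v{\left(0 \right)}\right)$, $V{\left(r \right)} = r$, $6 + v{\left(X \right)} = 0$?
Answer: $14$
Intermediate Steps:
$v{\left(X \right)} = -6$ ($v{\left(X \right)} = -6 + 0 = -6$)
$D = -1$ ($D = 4 - 5 = -1$)
$C{\left(p,M \right)} = 0$ ($C{\left(p,M \right)} = 0 \left(p + 3\right) \left(M - 6\right) = 0 \left(3 + p\right) \left(-6 + M\right) = 0 \left(-6 + M\right) \left(3 + p\right) = 0$)
$B{\left(y,S \right)} = -2$ ($B{\left(y,S \right)} = -2 + \frac{1}{3} \cdot 0 = -2 + 0 = -2$)
$B{\left(-41,-12 \right)} \left(-7\right) = \left(-2\right) \left(-7\right) = 14$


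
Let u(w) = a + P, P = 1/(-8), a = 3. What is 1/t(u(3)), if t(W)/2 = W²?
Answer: 32/529 ≈ 0.060492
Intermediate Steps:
P = -⅛ ≈ -0.12500
u(w) = 23/8 (u(w) = 3 - ⅛ = 23/8)
t(W) = 2*W²
1/t(u(3)) = 1/(2*(23/8)²) = 1/(2*(529/64)) = 1/(529/32) = 32/529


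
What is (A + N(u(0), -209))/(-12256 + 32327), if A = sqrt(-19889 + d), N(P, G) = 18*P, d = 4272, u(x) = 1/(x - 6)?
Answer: -3/20071 + I*sqrt(15617)/20071 ≈ -0.00014947 + 0.0062263*I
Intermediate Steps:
u(x) = 1/(-6 + x)
A = I*sqrt(15617) (A = sqrt(-19889 + 4272) = sqrt(-15617) = I*sqrt(15617) ≈ 124.97*I)
(A + N(u(0), -209))/(-12256 + 32327) = (I*sqrt(15617) + 18/(-6 + 0))/(-12256 + 32327) = (I*sqrt(15617) + 18/(-6))/20071 = (I*sqrt(15617) + 18*(-1/6))*(1/20071) = (I*sqrt(15617) - 3)*(1/20071) = (-3 + I*sqrt(15617))*(1/20071) = -3/20071 + I*sqrt(15617)/20071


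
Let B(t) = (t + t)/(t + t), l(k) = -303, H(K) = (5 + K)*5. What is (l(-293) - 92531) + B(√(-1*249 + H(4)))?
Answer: -92833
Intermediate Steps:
H(K) = 25 + 5*K
B(t) = 1 (B(t) = (2*t)/((2*t)) = (2*t)*(1/(2*t)) = 1)
(l(-293) - 92531) + B(√(-1*249 + H(4))) = (-303 - 92531) + 1 = -92834 + 1 = -92833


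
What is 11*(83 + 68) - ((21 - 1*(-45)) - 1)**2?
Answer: -2564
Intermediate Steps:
11*(83 + 68) - ((21 - 1*(-45)) - 1)**2 = 11*151 - ((21 + 45) - 1)**2 = 1661 - (66 - 1)**2 = 1661 - 1*65**2 = 1661 - 1*4225 = 1661 - 4225 = -2564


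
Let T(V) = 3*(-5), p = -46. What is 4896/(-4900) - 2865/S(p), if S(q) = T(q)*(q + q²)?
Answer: -459941/507150 ≈ -0.90691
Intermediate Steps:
T(V) = -15
S(q) = -15*q - 15*q² (S(q) = -15*(q + q²) = -15*q - 15*q²)
4896/(-4900) - 2865/S(p) = 4896/(-4900) - 2865*1/(690*(1 - 46)) = 4896*(-1/4900) - 2865/((-15*(-46)*(-45))) = -1224/1225 - 2865/(-31050) = -1224/1225 - 2865*(-1/31050) = -1224/1225 + 191/2070 = -459941/507150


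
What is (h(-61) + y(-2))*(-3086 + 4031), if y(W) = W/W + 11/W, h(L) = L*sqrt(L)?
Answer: -8505/2 - 57645*I*sqrt(61) ≈ -4252.5 - 4.5022e+5*I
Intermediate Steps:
h(L) = L**(3/2)
y(W) = 1 + 11/W
(h(-61) + y(-2))*(-3086 + 4031) = ((-61)**(3/2) + (11 - 2)/(-2))*(-3086 + 4031) = (-61*I*sqrt(61) - 1/2*9)*945 = (-61*I*sqrt(61) - 9/2)*945 = (-9/2 - 61*I*sqrt(61))*945 = -8505/2 - 57645*I*sqrt(61)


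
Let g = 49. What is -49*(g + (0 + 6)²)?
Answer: -4165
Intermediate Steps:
-49*(g + (0 + 6)²) = -49*(49 + (0 + 6)²) = -49*(49 + 6²) = -49*(49 + 36) = -49*85 = -4165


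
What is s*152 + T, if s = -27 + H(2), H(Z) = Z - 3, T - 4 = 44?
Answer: -4208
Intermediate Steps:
T = 48 (T = 4 + 44 = 48)
H(Z) = -3 + Z
s = -28 (s = -27 + (-3 + 2) = -27 - 1 = -28)
s*152 + T = -28*152 + 48 = -4256 + 48 = -4208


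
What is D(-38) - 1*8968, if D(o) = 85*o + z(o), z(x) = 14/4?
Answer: -24389/2 ≈ -12195.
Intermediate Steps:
z(x) = 7/2 (z(x) = 14*(1/4) = 7/2)
D(o) = 7/2 + 85*o (D(o) = 85*o + 7/2 = 7/2 + 85*o)
D(-38) - 1*8968 = (7/2 + 85*(-38)) - 1*8968 = (7/2 - 3230) - 8968 = -6453/2 - 8968 = -24389/2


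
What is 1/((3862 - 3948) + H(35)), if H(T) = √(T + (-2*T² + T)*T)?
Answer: -43/45943 - I*√84490/91886 ≈ -0.00093594 - 0.0031634*I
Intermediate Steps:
H(T) = √(T + T*(T - 2*T²)) (H(T) = √(T + (T - 2*T²)*T) = √(T + T*(T - 2*T²)))
1/((3862 - 3948) + H(35)) = 1/((3862 - 3948) + √(35*(1 + 35 - 2*35²))) = 1/(-86 + √(35*(1 + 35 - 2*1225))) = 1/(-86 + √(35*(1 + 35 - 2450))) = 1/(-86 + √(35*(-2414))) = 1/(-86 + √(-84490)) = 1/(-86 + I*√84490)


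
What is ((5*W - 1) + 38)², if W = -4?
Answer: 289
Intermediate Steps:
((5*W - 1) + 38)² = ((5*(-4) - 1) + 38)² = ((-20 - 1) + 38)² = (-21 + 38)² = 17² = 289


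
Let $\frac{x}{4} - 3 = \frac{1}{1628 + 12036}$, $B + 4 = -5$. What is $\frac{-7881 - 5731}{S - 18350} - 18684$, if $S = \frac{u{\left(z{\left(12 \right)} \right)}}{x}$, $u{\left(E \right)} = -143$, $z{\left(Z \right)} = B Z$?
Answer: $- \frac{7031538176638}{376355019} \approx -18683.0$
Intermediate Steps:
$B = -9$ ($B = -4 - 5 = -9$)
$z{\left(Z \right)} = - 9 Z$
$x = \frac{40993}{3416}$ ($x = 12 + \frac{4}{1628 + 12036} = 12 + \frac{4}{13664} = 12 + 4 \cdot \frac{1}{13664} = 12 + \frac{1}{3416} = \frac{40993}{3416} \approx 12.0$)
$S = - \frac{488488}{40993}$ ($S = - \frac{143}{\frac{40993}{3416}} = \left(-143\right) \frac{3416}{40993} = - \frac{488488}{40993} \approx -11.916$)
$\frac{-7881 - 5731}{S - 18350} - 18684 = \frac{-7881 - 5731}{- \frac{488488}{40993} - 18350} - 18684 = - \frac{13612}{- \frac{752710038}{40993}} - 18684 = \left(-13612\right) \left(- \frac{40993}{752710038}\right) - 18684 = \frac{278998358}{376355019} - 18684 = - \frac{7031538176638}{376355019}$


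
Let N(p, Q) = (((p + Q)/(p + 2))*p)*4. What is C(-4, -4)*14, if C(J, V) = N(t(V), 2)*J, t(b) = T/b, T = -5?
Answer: -280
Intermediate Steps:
t(b) = -5/b
N(p, Q) = 4*p*(Q + p)/(2 + p) (N(p, Q) = (((Q + p)/(2 + p))*p)*4 = (p*(Q + p)/(2 + p))*4 = 4*p*(Q + p)/(2 + p))
C(J, V) = -20*J/V (C(J, V) = (4*(-5/V)*(2 - 5/V)/(2 - 5/V))*J = (-20/V)*J = -20*J/V)
C(-4, -4)*14 = -20*(-4)/(-4)*14 = -20*(-4)*(-1/4)*14 = -20*14 = -280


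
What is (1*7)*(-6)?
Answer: -42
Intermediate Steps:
(1*7)*(-6) = 7*(-6) = -42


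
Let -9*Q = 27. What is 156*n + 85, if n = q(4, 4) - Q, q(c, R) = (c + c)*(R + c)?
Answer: 10537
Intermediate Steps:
q(c, R) = 2*c*(R + c) (q(c, R) = (2*c)*(R + c) = 2*c*(R + c))
Q = -3 (Q = -1/9*27 = -3)
n = 67 (n = 2*4*(4 + 4) - 1*(-3) = 2*4*8 + 3 = 64 + 3 = 67)
156*n + 85 = 156*67 + 85 = 10452 + 85 = 10537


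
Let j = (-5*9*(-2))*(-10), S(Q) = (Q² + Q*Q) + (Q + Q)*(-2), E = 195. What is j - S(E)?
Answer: -76170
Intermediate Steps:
S(Q) = -4*Q + 2*Q² (S(Q) = (Q² + Q²) + (2*Q)*(-2) = 2*Q² - 4*Q = -4*Q + 2*Q²)
j = -900 (j = -45*(-2)*(-10) = 90*(-10) = -900)
j - S(E) = -900 - 2*195*(-2 + 195) = -900 - 2*195*193 = -900 - 1*75270 = -900 - 75270 = -76170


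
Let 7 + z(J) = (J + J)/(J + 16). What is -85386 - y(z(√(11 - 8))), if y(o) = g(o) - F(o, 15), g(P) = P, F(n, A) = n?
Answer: -85386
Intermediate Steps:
z(J) = -7 + 2*J/(16 + J) (z(J) = -7 + (J + J)/(J + 16) = -7 + (2*J)/(16 + J) = -7 + 2*J/(16 + J))
y(o) = 0 (y(o) = o - o = 0)
-85386 - y(z(√(11 - 8))) = -85386 - 1*0 = -85386 + 0 = -85386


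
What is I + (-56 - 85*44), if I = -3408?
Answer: -7204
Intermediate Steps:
I + (-56 - 85*44) = -3408 + (-56 - 85*44) = -3408 + (-56 - 3740) = -3408 - 3796 = -7204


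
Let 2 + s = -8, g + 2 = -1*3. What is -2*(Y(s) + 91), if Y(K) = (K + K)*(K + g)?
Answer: -782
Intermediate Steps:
g = -5 (g = -2 - 1*3 = -2 - 3 = -5)
s = -10 (s = -2 - 8 = -10)
Y(K) = 2*K*(-5 + K) (Y(K) = (K + K)*(K - 5) = (2*K)*(-5 + K) = 2*K*(-5 + K))
-2*(Y(s) + 91) = -2*(2*(-10)*(-5 - 10) + 91) = -2*(2*(-10)*(-15) + 91) = -2*(300 + 91) = -2*391 = -782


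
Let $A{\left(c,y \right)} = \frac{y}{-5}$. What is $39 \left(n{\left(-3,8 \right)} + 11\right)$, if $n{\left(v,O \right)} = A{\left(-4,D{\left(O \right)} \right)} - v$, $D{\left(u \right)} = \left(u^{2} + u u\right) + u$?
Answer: $- \frac{2574}{5} \approx -514.8$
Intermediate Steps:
$D{\left(u \right)} = u + 2 u^{2}$ ($D{\left(u \right)} = \left(u^{2} + u^{2}\right) + u = 2 u^{2} + u = u + 2 u^{2}$)
$A{\left(c,y \right)} = - \frac{y}{5}$ ($A{\left(c,y \right)} = y \left(- \frac{1}{5}\right) = - \frac{y}{5}$)
$n{\left(v,O \right)} = - v - \frac{O \left(1 + 2 O\right)}{5}$ ($n{\left(v,O \right)} = - \frac{O \left(1 + 2 O\right)}{5} - v = - v - \frac{O \left(1 + 2 O\right)}{5}$)
$39 \left(n{\left(-3,8 \right)} + 11\right) = 39 \left(\left(\left(-1\right) \left(-3\right) - \frac{8 \left(1 + 2 \cdot 8\right)}{5}\right) + 11\right) = 39 \left(\left(3 - \frac{8 \left(1 + 16\right)}{5}\right) + 11\right) = 39 \left(\left(3 - \frac{8}{5} \cdot 17\right) + 11\right) = 39 \left(\left(3 - \frac{136}{5}\right) + 11\right) = 39 \left(- \frac{121}{5} + 11\right) = 39 \left(- \frac{66}{5}\right) = - \frac{2574}{5}$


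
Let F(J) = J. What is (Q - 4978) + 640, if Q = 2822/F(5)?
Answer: -18868/5 ≈ -3773.6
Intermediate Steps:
Q = 2822/5 ≈ 564.40
(Q - 4978) + 640 = (2822/5 - 4978) + 640 = -22068/5 + 640 = -18868/5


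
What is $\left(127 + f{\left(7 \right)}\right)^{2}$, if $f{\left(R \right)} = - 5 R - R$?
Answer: $7225$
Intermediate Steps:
$f{\left(R \right)} = - 6 R$
$\left(127 + f{\left(7 \right)}\right)^{2} = \left(127 - 42\right)^{2} = 85^{2} = 7225$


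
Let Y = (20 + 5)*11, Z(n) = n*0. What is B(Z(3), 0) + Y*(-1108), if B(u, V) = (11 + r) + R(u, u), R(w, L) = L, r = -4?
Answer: -304693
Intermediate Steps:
Z(n) = 0
B(u, V) = 7 + u (B(u, V) = (11 - 4) + u = 7 + u)
Y = 275 (Y = 25*11 = 275)
B(Z(3), 0) + Y*(-1108) = (7 + 0) + 275*(-1108) = 7 - 304700 = -304693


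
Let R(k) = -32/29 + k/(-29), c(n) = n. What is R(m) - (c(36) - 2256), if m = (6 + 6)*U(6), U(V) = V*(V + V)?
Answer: 63484/29 ≈ 2189.1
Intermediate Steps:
U(V) = 2*V**2 (U(V) = V*(2*V) = 2*V**2)
m = 864 (m = (6 + 6)*(2*6**2) = 12*(2*36) = 12*72 = 864)
R(k) = -32/29 - k/29 (R(k) = -32*1/29 + k*(-1/29) = -32/29 - k/29)
R(m) - (c(36) - 2256) = (-32/29 - 1/29*864) - (36 - 2256) = (-32/29 - 864/29) - 1*(-2220) = -896/29 + 2220 = 63484/29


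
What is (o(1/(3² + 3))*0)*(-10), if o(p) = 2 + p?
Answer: 0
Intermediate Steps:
(o(1/(3² + 3))*0)*(-10) = ((2 + 1/(3² + 3))*0)*(-10) = ((2 + 1/(9 + 3))*0)*(-10) = ((2 + 1/12)*0)*(-10) = ((25/12)*0)*(-10) = 0*(-10) = 0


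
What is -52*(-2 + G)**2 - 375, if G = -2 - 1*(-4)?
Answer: -375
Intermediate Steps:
G = 2 (G = -2 + 4 = 2)
-52*(-2 + G)**2 - 375 = -52*(-2 + 2)**2 - 375 = -52*0**2 - 375 = -52*0 - 375 = 0 - 375 = -375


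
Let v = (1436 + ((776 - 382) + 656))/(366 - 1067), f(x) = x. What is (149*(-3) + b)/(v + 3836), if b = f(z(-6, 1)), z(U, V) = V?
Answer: -156323/1343275 ≈ -0.11637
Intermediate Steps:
b = 1
v = -2486/701 (v = (1436 + (394 + 656))/(-701) = (1436 + 1050)*(-1/701) = 2486*(-1/701) = -2486/701 ≈ -3.5464)
(149*(-3) + b)/(v + 3836) = (149*(-3) + 1)/(-2486/701 + 3836) = (-447 + 1)/(2686550/701) = -446*701/2686550 = -156323/1343275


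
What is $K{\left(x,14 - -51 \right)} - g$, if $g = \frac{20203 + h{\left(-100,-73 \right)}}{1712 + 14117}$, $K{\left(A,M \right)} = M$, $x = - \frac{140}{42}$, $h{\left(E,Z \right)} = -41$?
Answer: $\frac{1008723}{15829} \approx 63.726$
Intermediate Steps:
$x = - \frac{10}{3}$ ($x = \left(-140\right) \frac{1}{42} = - \frac{10}{3} \approx -3.3333$)
$g = \frac{20162}{15829}$ ($g = \frac{20203 - 41}{1712 + 14117} = \frac{20162}{15829} \approx 1.2737$)
$K{\left(x,14 - -51 \right)} - g = \left(14 - -51\right) - \frac{20162}{15829} = \left(14 + 51\right) - \frac{20162}{15829} = 65 - \frac{20162}{15829} = \frac{1008723}{15829}$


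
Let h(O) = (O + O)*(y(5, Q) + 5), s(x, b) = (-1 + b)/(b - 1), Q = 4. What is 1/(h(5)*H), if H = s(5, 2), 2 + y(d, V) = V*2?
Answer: 1/110 ≈ 0.0090909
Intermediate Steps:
s(x, b) = 1 (s(x, b) = (-1 + b)/(-1 + b) = 1)
y(d, V) = -2 + 2*V (y(d, V) = -2 + V*2 = -2 + 2*V)
H = 1
h(O) = 22*O (h(O) = (O + O)*((-2 + 2*4) + 5) = (2*O)*((-2 + 8) + 5) = (2*O)*(6 + 5) = (2*O)*11 = 22*O)
1/(h(5)*H) = 1/((22*5)*1) = 1/(110*1) = 1/110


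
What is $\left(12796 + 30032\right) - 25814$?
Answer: $17014$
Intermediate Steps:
$\left(12796 + 30032\right) - 25814 = 42828 - 25814 = 17014$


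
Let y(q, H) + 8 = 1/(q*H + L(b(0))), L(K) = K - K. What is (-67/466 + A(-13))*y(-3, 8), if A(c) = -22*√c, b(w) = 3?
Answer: 12931/11184 + 2123*I*√13/12 ≈ 1.1562 + 637.88*I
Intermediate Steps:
L(K) = 0
y(q, H) = -8 + 1/(H*q) (y(q, H) = -8 + 1/(q*H + 0) = -8 + 1/(H*q + 0) = -8 + 1/(H*q))
(-67/466 + A(-13))*y(-3, 8) = (-67/466 - 22*I*√13)*(-8 + 1/(8*(-3))) = (-67*1/466 - 22*I*√13)*(-8 + (⅛)*(-⅓)) = (-67/466 - 22*I*√13)*(-8 - 1/24) = (-67/466 - 22*I*√13)*(-193/24) = 12931/11184 + 2123*I*√13/12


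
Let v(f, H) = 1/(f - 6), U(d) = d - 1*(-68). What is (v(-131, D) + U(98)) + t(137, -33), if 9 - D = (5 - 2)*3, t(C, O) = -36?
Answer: 17809/137 ≈ 129.99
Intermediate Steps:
U(d) = 68 + d (U(d) = d + 68 = 68 + d)
D = 0 (D = 9 - (5 - 2)*3 = 9 - 3*3 = 9 - 1*9 = 9 - 9 = 0)
v(f, H) = 1/(-6 + f)
(v(-131, D) + U(98)) + t(137, -33) = (1/(-6 - 131) + (68 + 98)) - 36 = (1/(-137) + 166) - 36 = (-1/137 + 166) - 36 = 22741/137 - 36 = 17809/137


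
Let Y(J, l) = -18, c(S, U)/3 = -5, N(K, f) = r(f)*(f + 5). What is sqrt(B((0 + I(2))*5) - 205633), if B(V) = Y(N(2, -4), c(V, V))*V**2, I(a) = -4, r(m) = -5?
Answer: I*sqrt(212833) ≈ 461.34*I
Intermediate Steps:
N(K, f) = -25 - 5*f (N(K, f) = -5*(f + 5) = -5*(5 + f) = -25 - 5*f)
c(S, U) = -15 (c(S, U) = 3*(-5) = -15)
B(V) = -18*V**2
sqrt(B((0 + I(2))*5) - 205633) = sqrt(-18*25*(0 - 4)**2 - 205633) = sqrt(-18*(-4*5)**2 - 205633) = sqrt(-18*(-20)**2 - 205633) = sqrt(-18*400 - 205633) = sqrt(-7200 - 205633) = sqrt(-212833) = I*sqrt(212833)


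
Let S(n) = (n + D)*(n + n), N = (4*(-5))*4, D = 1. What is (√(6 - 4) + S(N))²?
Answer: (12640 + √2)² ≈ 1.5981e+8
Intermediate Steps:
N = -80 (N = -20*4 = -80)
S(n) = 2*n*(1 + n) (S(n) = (n + 1)*(n + n) = (1 + n)*(2*n) = 2*n*(1 + n))
(√(6 - 4) + S(N))² = (√(6 - 4) + 2*(-80)*(1 - 80))² = (√2 + 2*(-80)*(-79))² = (√2 + 12640)² = (12640 + √2)²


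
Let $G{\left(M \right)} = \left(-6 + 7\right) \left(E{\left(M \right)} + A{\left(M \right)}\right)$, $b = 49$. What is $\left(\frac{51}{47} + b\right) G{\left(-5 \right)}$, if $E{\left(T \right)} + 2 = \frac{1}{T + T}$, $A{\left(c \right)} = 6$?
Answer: $\frac{45903}{235} \approx 195.33$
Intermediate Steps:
$E{\left(T \right)} = -2 + \frac{1}{2 T}$ ($E{\left(T \right)} = -2 + \frac{1}{T + T} = -2 + \frac{1}{2 T}$)
$G{\left(M \right)} = 4 + \frac{1}{2 M}$ ($G{\left(M \right)} = \left(-6 + 7\right) \left(\left(-2 + \frac{1}{2 M}\right) + 6\right) = 1 \left(4 + \frac{1}{2 M}\right) = 4 + \frac{1}{2 M}$)
$\left(\frac{51}{47} + b\right) G{\left(-5 \right)} = \left(\frac{51}{47} + 49\right) \left(4 + \frac{1}{2 \left(-5\right)}\right) = \left(51 \cdot \frac{1}{47} + 49\right) \left(4 + \frac{1}{2} \left(- \frac{1}{5}\right)\right) = \left(\frac{51}{47} + 49\right) \left(4 - \frac{1}{10}\right) = \frac{2354}{47} \cdot \frac{39}{10} = \frac{45903}{235}$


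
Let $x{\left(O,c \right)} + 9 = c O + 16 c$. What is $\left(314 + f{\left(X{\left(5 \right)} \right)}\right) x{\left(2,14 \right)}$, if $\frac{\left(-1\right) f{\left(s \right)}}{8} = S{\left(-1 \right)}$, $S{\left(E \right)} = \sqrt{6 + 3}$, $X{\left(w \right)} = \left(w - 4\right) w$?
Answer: $70470$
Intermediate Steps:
$x{\left(O,c \right)} = -9 + 16 c + O c$ ($x{\left(O,c \right)} = -9 + \left(c O + 16 c\right) = -9 + \left(O c + 16 c\right) = -9 + \left(16 c + O c\right) = -9 + 16 c + O c$)
$X{\left(w \right)} = w \left(-4 + w\right)$ ($X{\left(w \right)} = \left(-4 + w\right) w = w \left(-4 + w\right)$)
$S{\left(E \right)} = 3$ ($S{\left(E \right)} = \sqrt{9} = 3$)
$f{\left(s \right)} = -24$ ($f{\left(s \right)} = \left(-8\right) 3 = -24$)
$\left(314 + f{\left(X{\left(5 \right)} \right)}\right) x{\left(2,14 \right)} = \left(314 - 24\right) \left(-9 + 16 \cdot 14 + 2 \cdot 14\right) = 290 \left(-9 + 224 + 28\right) = 290 \cdot 243 = 70470$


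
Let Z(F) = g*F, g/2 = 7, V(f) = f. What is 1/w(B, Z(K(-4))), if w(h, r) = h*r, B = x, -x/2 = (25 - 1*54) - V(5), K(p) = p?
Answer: -1/3808 ≈ -0.00026261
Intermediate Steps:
g = 14 (g = 2*7 = 14)
Z(F) = 14*F
x = 68 (x = -2*((25 - 1*54) - 1*5) = -2*((25 - 54) - 5) = -2*(-29 - 5) = -2*(-34) = 68)
B = 68
1/w(B, Z(K(-4))) = 1/(68*(14*(-4))) = 1/(68*(-56)) = 1/(-3808) = -1/3808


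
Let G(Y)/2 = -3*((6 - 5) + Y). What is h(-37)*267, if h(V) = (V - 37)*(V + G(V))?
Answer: -3536682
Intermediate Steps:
G(Y) = -6 - 6*Y (G(Y) = 2*(-3*((6 - 5) + Y)) = 2*(-3*(1 + Y)) = 2*(-3 - 3*Y) = -6 - 6*Y)
h(V) = (-37 + V)*(-6 - 5*V) (h(V) = (V - 37)*(V + (-6 - 6*V)) = (-37 + V)*(-6 - 5*V))
h(-37)*267 = (222 - 5*(-37)² + 179*(-37))*267 = (222 - 5*1369 - 6623)*267 = (222 - 6845 - 6623)*267 = -13246*267 = -3536682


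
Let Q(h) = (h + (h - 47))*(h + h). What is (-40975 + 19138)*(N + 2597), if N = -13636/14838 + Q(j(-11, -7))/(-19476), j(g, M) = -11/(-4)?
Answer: -3640623713451271/64218864 ≈ -5.6691e+7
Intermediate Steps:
j(g, M) = 11/4 (j(g, M) = -11*(-1/4) = 11/4)
Q(h) = 2*h*(-47 + 2*h) (Q(h) = (h + (-47 + h))*(2*h) = (-47 + 2*h)*(2*h) = 2*h*(-47 + 2*h))
N = -174791975/192656592 (N = -13636/14838 + (2*(11/4)*(-47 + 2*(11/4)))/(-19476) = -13636*1/14838 + (2*(11/4)*(-47 + 11/2))*(-1/19476) = -6818/7419 + (2*(11/4)*(-83/2))*(-1/19476) = -6818/7419 - 913/4*(-1/19476) = -6818/7419 + 913/77904 = -174791975/192656592 ≈ -0.90727)
(-40975 + 19138)*(N + 2597) = (-40975 + 19138)*(-174791975/192656592 + 2597) = -21837*500154377449/192656592 = -3640623713451271/64218864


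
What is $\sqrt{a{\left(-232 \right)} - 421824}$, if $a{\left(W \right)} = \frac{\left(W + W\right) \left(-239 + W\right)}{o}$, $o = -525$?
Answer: $\frac{4 i \sqrt{32327771}}{35} \approx 649.8 i$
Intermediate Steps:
$a{\left(W \right)} = - \frac{2 W \left(-239 + W\right)}{525}$ ($a{\left(W \right)} = \frac{\left(W + W\right) \left(-239 + W\right)}{-525} = 2 W \left(-239 + W\right) \left(- \frac{1}{525}\right) = - \frac{2 W \left(-239 + W\right)}{525}$)
$\sqrt{a{\left(-232 \right)} - 421824} = \sqrt{\frac{2}{525} \left(-232\right) \left(239 - -232\right) - 421824} = \sqrt{\frac{2}{525} \left(-232\right) \left(239 + 232\right) - 421824} = \sqrt{\frac{2}{525} \left(-232\right) 471 - 421824} = \sqrt{- \frac{72848}{175} - 421824} = \sqrt{- \frac{73892048}{175}} = \frac{4 i \sqrt{32327771}}{35}$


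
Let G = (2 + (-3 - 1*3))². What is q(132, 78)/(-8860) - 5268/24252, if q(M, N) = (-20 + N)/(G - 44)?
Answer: -54394951/250684840 ≈ -0.21699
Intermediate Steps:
G = 16 (G = (2 + (-3 - 3))² = (2 - 6)² = (-4)² = 16)
q(M, N) = 5/7 - N/28 (q(M, N) = (-20 + N)/(16 - 44) = (-20 + N)/(-28) = (-20 + N)*(-1/28) = 5/7 - N/28)
q(132, 78)/(-8860) - 5268/24252 = (5/7 - 1/28*78)/(-8860) - 5268/24252 = (5/7 - 39/14)*(-1/8860) - 5268*1/24252 = -29/14*(-1/8860) - 439/2021 = 29/124040 - 439/2021 = -54394951/250684840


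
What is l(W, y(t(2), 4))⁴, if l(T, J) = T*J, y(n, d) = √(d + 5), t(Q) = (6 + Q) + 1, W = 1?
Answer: 81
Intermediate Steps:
t(Q) = 7 + Q
y(n, d) = √(5 + d)
l(T, J) = J*T
l(W, y(t(2), 4))⁴ = (√(5 + 4)*1)⁴ = (√9*1)⁴ = (3*1)⁴ = 3⁴ = 81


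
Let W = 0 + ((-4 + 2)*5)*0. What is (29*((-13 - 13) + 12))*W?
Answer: 0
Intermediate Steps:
W = 0 (W = 0 - 2*5*0 = 0 - 10*0 = 0 + 0 = 0)
(29*((-13 - 13) + 12))*W = (29*((-13 - 13) + 12))*0 = (29*(-26 + 12))*0 = (29*(-14))*0 = -406*0 = 0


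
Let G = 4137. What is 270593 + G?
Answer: 274730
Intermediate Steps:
270593 + G = 270593 + 4137 = 274730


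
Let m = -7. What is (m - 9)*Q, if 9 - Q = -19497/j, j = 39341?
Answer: -5977056/39341 ≈ -151.93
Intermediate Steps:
Q = 373566/39341 (Q = 9 - (-19497)/39341 = 9 - 1*(-19497/39341) = 9 + 19497/39341 = 373566/39341 ≈ 9.4956)
(m - 9)*Q = (-7 - 9)*(373566/39341) = -16*373566/39341 = -5977056/39341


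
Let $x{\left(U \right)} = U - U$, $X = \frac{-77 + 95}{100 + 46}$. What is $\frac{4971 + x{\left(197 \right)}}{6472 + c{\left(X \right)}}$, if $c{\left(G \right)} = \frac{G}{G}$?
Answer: $\frac{4971}{6473} \approx 0.76796$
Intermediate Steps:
$X = \frac{9}{73}$ ($X = \frac{18}{146} = 18 \cdot \frac{1}{146} = \frac{9}{73} \approx 0.12329$)
$x{\left(U \right)} = 0$
$c{\left(G \right)} = 1$
$\frac{4971 + x{\left(197 \right)}}{6472 + c{\left(X \right)}} = \frac{4971 + 0}{6472 + 1} = \frac{4971}{6473}$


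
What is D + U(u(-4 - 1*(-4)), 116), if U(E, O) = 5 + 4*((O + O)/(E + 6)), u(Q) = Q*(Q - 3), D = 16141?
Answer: 48902/3 ≈ 16301.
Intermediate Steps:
u(Q) = Q*(-3 + Q)
U(E, O) = 5 + 8*O/(6 + E) (U(E, O) = 5 + 4*((2*O)/(6 + E)) = 5 + 4*(2*O/(6 + E)) = 5 + 8*O/(6 + E))
D + U(u(-4 - 1*(-4)), 116) = 16141 + (30 + 5*((-4 - 1*(-4))*(-3 + (-4 - 1*(-4)))) + 8*116)/(6 + (-4 - 1*(-4))*(-3 + (-4 - 1*(-4)))) = 16141 + (30 + 5*((-4 + 4)*(-3 + (-4 + 4))) + 928)/(6 + (-4 + 4)*(-3 + (-4 + 4))) = 16141 + (30 + 5*(0*(-3 + 0)) + 928)/(6 + 0*(-3 + 0)) = 16141 + (30 + 5*(0*(-3)) + 928)/(6 + 0*(-3)) = 16141 + (30 + 5*0 + 928)/(6 + 0) = 16141 + (30 + 0 + 928)/6 = 16141 + (⅙)*958 = 16141 + 479/3 = 48902/3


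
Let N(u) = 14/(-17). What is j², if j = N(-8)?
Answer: 196/289 ≈ 0.67820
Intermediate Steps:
N(u) = -14/17 (N(u) = 14*(-1/17) = -14/17)
j = -14/17 ≈ -0.82353
j² = (-14/17)² = 196/289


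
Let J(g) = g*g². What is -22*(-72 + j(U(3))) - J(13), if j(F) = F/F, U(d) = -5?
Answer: -635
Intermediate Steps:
j(F) = 1
J(g) = g³
-22*(-72 + j(U(3))) - J(13) = -22*(-72 + 1) - 1*13³ = -22*(-71) - 1*2197 = 1562 - 2197 = -635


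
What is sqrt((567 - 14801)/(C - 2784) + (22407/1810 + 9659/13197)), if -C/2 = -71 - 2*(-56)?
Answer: sqrt(21181155086009929614270)/34229454810 ≈ 4.2518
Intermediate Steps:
C = -82 (C = -2*(-71 - 2*(-56)) = -2*(-71 + 112) = -2*41 = -82)
sqrt((567 - 14801)/(C - 2784) + (22407/1810 + 9659/13197)) = sqrt((567 - 14801)/(-82 - 2784) + (22407/1810 + 9659/13197)) = sqrt(-14234/(-2866) + (22407*(1/1810) + 9659*(1/13197))) = sqrt(-14234*(-1/2866) + (22407/1810 + 9659/13197)) = sqrt(7117/1433 + 313187969/23886570) = sqrt(618799078267/34229454810) = sqrt(21181155086009929614270)/34229454810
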